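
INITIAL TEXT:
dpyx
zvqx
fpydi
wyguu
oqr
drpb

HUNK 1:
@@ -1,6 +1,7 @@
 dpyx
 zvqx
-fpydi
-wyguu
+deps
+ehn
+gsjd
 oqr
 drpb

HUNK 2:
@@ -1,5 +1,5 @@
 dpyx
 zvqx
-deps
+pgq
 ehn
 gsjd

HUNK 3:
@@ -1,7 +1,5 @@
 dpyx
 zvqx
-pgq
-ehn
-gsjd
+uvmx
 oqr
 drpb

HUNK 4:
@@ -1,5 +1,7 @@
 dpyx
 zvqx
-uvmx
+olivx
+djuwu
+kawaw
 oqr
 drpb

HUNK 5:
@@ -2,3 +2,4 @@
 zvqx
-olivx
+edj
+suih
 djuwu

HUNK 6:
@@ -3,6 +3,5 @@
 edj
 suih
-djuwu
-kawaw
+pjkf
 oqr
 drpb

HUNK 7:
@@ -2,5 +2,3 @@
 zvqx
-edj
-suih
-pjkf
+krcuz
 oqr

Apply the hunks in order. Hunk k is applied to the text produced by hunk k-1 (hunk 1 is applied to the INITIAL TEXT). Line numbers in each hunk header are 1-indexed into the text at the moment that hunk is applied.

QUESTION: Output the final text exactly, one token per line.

Hunk 1: at line 1 remove [fpydi,wyguu] add [deps,ehn,gsjd] -> 7 lines: dpyx zvqx deps ehn gsjd oqr drpb
Hunk 2: at line 1 remove [deps] add [pgq] -> 7 lines: dpyx zvqx pgq ehn gsjd oqr drpb
Hunk 3: at line 1 remove [pgq,ehn,gsjd] add [uvmx] -> 5 lines: dpyx zvqx uvmx oqr drpb
Hunk 4: at line 1 remove [uvmx] add [olivx,djuwu,kawaw] -> 7 lines: dpyx zvqx olivx djuwu kawaw oqr drpb
Hunk 5: at line 2 remove [olivx] add [edj,suih] -> 8 lines: dpyx zvqx edj suih djuwu kawaw oqr drpb
Hunk 6: at line 3 remove [djuwu,kawaw] add [pjkf] -> 7 lines: dpyx zvqx edj suih pjkf oqr drpb
Hunk 7: at line 2 remove [edj,suih,pjkf] add [krcuz] -> 5 lines: dpyx zvqx krcuz oqr drpb

Answer: dpyx
zvqx
krcuz
oqr
drpb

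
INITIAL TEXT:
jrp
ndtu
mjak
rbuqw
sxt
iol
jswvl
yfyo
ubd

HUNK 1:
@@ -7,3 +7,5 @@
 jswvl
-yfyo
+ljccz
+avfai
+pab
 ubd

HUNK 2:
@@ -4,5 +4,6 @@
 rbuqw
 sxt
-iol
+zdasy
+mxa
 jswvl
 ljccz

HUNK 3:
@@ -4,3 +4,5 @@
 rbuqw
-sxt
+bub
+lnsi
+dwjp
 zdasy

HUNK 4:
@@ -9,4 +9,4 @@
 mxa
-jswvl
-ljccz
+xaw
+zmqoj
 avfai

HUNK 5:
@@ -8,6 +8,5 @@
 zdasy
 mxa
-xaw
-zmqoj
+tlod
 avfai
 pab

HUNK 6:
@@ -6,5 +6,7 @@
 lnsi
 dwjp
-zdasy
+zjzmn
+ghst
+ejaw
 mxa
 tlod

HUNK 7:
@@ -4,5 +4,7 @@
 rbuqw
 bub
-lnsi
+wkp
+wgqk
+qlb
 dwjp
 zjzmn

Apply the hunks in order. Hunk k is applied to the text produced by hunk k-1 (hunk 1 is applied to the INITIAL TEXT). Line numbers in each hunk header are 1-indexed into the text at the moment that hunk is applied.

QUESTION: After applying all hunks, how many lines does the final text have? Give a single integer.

Answer: 17

Derivation:
Hunk 1: at line 7 remove [yfyo] add [ljccz,avfai,pab] -> 11 lines: jrp ndtu mjak rbuqw sxt iol jswvl ljccz avfai pab ubd
Hunk 2: at line 4 remove [iol] add [zdasy,mxa] -> 12 lines: jrp ndtu mjak rbuqw sxt zdasy mxa jswvl ljccz avfai pab ubd
Hunk 3: at line 4 remove [sxt] add [bub,lnsi,dwjp] -> 14 lines: jrp ndtu mjak rbuqw bub lnsi dwjp zdasy mxa jswvl ljccz avfai pab ubd
Hunk 4: at line 9 remove [jswvl,ljccz] add [xaw,zmqoj] -> 14 lines: jrp ndtu mjak rbuqw bub lnsi dwjp zdasy mxa xaw zmqoj avfai pab ubd
Hunk 5: at line 8 remove [xaw,zmqoj] add [tlod] -> 13 lines: jrp ndtu mjak rbuqw bub lnsi dwjp zdasy mxa tlod avfai pab ubd
Hunk 6: at line 6 remove [zdasy] add [zjzmn,ghst,ejaw] -> 15 lines: jrp ndtu mjak rbuqw bub lnsi dwjp zjzmn ghst ejaw mxa tlod avfai pab ubd
Hunk 7: at line 4 remove [lnsi] add [wkp,wgqk,qlb] -> 17 lines: jrp ndtu mjak rbuqw bub wkp wgqk qlb dwjp zjzmn ghst ejaw mxa tlod avfai pab ubd
Final line count: 17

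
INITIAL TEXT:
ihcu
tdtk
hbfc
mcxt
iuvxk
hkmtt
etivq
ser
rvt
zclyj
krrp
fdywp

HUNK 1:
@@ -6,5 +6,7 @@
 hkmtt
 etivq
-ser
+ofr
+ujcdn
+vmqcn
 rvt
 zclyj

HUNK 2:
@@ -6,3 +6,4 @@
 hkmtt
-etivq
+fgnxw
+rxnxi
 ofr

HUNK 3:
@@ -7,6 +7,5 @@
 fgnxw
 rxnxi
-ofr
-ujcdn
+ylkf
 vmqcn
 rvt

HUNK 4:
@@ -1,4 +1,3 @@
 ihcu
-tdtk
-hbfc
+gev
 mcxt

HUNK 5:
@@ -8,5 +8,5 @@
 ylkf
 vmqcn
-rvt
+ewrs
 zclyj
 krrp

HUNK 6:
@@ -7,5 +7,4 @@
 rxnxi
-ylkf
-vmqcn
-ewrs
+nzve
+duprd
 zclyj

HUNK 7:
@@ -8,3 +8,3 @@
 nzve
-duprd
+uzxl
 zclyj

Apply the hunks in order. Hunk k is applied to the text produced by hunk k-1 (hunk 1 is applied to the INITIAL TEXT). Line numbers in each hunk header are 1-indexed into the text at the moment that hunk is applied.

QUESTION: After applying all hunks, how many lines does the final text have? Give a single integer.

Hunk 1: at line 6 remove [ser] add [ofr,ujcdn,vmqcn] -> 14 lines: ihcu tdtk hbfc mcxt iuvxk hkmtt etivq ofr ujcdn vmqcn rvt zclyj krrp fdywp
Hunk 2: at line 6 remove [etivq] add [fgnxw,rxnxi] -> 15 lines: ihcu tdtk hbfc mcxt iuvxk hkmtt fgnxw rxnxi ofr ujcdn vmqcn rvt zclyj krrp fdywp
Hunk 3: at line 7 remove [ofr,ujcdn] add [ylkf] -> 14 lines: ihcu tdtk hbfc mcxt iuvxk hkmtt fgnxw rxnxi ylkf vmqcn rvt zclyj krrp fdywp
Hunk 4: at line 1 remove [tdtk,hbfc] add [gev] -> 13 lines: ihcu gev mcxt iuvxk hkmtt fgnxw rxnxi ylkf vmqcn rvt zclyj krrp fdywp
Hunk 5: at line 8 remove [rvt] add [ewrs] -> 13 lines: ihcu gev mcxt iuvxk hkmtt fgnxw rxnxi ylkf vmqcn ewrs zclyj krrp fdywp
Hunk 6: at line 7 remove [ylkf,vmqcn,ewrs] add [nzve,duprd] -> 12 lines: ihcu gev mcxt iuvxk hkmtt fgnxw rxnxi nzve duprd zclyj krrp fdywp
Hunk 7: at line 8 remove [duprd] add [uzxl] -> 12 lines: ihcu gev mcxt iuvxk hkmtt fgnxw rxnxi nzve uzxl zclyj krrp fdywp
Final line count: 12

Answer: 12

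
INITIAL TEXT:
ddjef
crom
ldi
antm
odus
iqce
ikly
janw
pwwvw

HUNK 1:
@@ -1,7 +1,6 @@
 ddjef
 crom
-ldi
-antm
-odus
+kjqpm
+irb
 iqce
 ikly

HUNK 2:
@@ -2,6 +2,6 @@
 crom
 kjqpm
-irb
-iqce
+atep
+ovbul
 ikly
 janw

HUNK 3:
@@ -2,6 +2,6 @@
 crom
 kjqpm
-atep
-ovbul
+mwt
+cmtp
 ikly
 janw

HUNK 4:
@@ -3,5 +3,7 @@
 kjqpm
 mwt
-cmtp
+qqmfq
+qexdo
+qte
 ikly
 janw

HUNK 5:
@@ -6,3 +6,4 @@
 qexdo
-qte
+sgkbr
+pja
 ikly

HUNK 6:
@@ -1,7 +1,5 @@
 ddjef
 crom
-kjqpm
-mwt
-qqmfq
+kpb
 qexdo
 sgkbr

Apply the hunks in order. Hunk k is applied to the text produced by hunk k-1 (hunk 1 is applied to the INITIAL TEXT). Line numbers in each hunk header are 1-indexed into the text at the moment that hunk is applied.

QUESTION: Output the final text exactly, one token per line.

Answer: ddjef
crom
kpb
qexdo
sgkbr
pja
ikly
janw
pwwvw

Derivation:
Hunk 1: at line 1 remove [ldi,antm,odus] add [kjqpm,irb] -> 8 lines: ddjef crom kjqpm irb iqce ikly janw pwwvw
Hunk 2: at line 2 remove [irb,iqce] add [atep,ovbul] -> 8 lines: ddjef crom kjqpm atep ovbul ikly janw pwwvw
Hunk 3: at line 2 remove [atep,ovbul] add [mwt,cmtp] -> 8 lines: ddjef crom kjqpm mwt cmtp ikly janw pwwvw
Hunk 4: at line 3 remove [cmtp] add [qqmfq,qexdo,qte] -> 10 lines: ddjef crom kjqpm mwt qqmfq qexdo qte ikly janw pwwvw
Hunk 5: at line 6 remove [qte] add [sgkbr,pja] -> 11 lines: ddjef crom kjqpm mwt qqmfq qexdo sgkbr pja ikly janw pwwvw
Hunk 6: at line 1 remove [kjqpm,mwt,qqmfq] add [kpb] -> 9 lines: ddjef crom kpb qexdo sgkbr pja ikly janw pwwvw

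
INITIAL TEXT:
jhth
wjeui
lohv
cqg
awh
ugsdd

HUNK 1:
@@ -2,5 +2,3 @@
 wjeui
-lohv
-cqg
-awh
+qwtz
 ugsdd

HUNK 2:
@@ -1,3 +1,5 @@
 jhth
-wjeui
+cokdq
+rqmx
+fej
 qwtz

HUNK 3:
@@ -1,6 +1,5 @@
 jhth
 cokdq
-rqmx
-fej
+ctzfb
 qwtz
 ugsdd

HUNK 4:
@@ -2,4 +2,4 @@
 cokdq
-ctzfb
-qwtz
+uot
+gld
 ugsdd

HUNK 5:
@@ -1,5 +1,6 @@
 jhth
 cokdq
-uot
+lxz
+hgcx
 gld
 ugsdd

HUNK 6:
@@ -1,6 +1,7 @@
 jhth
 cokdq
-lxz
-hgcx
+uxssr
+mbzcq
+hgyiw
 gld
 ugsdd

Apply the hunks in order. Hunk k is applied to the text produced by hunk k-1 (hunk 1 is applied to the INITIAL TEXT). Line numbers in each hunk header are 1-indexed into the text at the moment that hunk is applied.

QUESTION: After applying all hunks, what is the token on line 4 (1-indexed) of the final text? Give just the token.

Hunk 1: at line 2 remove [lohv,cqg,awh] add [qwtz] -> 4 lines: jhth wjeui qwtz ugsdd
Hunk 2: at line 1 remove [wjeui] add [cokdq,rqmx,fej] -> 6 lines: jhth cokdq rqmx fej qwtz ugsdd
Hunk 3: at line 1 remove [rqmx,fej] add [ctzfb] -> 5 lines: jhth cokdq ctzfb qwtz ugsdd
Hunk 4: at line 2 remove [ctzfb,qwtz] add [uot,gld] -> 5 lines: jhth cokdq uot gld ugsdd
Hunk 5: at line 1 remove [uot] add [lxz,hgcx] -> 6 lines: jhth cokdq lxz hgcx gld ugsdd
Hunk 6: at line 1 remove [lxz,hgcx] add [uxssr,mbzcq,hgyiw] -> 7 lines: jhth cokdq uxssr mbzcq hgyiw gld ugsdd
Final line 4: mbzcq

Answer: mbzcq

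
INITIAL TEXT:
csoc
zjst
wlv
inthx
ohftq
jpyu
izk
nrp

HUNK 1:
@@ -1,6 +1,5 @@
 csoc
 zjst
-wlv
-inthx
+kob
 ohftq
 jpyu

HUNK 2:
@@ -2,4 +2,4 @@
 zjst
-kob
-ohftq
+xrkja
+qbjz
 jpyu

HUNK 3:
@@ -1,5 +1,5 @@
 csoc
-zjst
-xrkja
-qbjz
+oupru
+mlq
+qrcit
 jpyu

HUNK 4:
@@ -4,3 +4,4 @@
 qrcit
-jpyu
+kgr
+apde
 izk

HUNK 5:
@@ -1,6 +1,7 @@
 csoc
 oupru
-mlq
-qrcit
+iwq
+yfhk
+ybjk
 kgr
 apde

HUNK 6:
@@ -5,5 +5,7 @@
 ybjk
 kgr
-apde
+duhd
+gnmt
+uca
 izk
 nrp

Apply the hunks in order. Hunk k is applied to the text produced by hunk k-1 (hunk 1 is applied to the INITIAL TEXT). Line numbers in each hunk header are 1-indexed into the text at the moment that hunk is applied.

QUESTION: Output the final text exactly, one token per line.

Hunk 1: at line 1 remove [wlv,inthx] add [kob] -> 7 lines: csoc zjst kob ohftq jpyu izk nrp
Hunk 2: at line 2 remove [kob,ohftq] add [xrkja,qbjz] -> 7 lines: csoc zjst xrkja qbjz jpyu izk nrp
Hunk 3: at line 1 remove [zjst,xrkja,qbjz] add [oupru,mlq,qrcit] -> 7 lines: csoc oupru mlq qrcit jpyu izk nrp
Hunk 4: at line 4 remove [jpyu] add [kgr,apde] -> 8 lines: csoc oupru mlq qrcit kgr apde izk nrp
Hunk 5: at line 1 remove [mlq,qrcit] add [iwq,yfhk,ybjk] -> 9 lines: csoc oupru iwq yfhk ybjk kgr apde izk nrp
Hunk 6: at line 5 remove [apde] add [duhd,gnmt,uca] -> 11 lines: csoc oupru iwq yfhk ybjk kgr duhd gnmt uca izk nrp

Answer: csoc
oupru
iwq
yfhk
ybjk
kgr
duhd
gnmt
uca
izk
nrp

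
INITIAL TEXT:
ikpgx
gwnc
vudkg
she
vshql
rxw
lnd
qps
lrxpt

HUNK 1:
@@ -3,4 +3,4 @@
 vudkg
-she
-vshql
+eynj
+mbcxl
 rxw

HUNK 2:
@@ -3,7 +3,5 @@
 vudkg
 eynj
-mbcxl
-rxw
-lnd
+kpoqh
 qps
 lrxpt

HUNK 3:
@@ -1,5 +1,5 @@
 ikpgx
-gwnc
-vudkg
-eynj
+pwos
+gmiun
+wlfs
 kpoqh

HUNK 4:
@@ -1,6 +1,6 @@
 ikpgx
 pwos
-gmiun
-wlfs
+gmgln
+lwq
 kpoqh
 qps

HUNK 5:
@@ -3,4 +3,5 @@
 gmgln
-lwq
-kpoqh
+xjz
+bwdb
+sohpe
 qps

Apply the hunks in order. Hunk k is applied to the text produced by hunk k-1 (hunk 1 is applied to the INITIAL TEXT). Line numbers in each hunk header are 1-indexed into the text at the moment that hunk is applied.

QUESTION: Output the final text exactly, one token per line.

Hunk 1: at line 3 remove [she,vshql] add [eynj,mbcxl] -> 9 lines: ikpgx gwnc vudkg eynj mbcxl rxw lnd qps lrxpt
Hunk 2: at line 3 remove [mbcxl,rxw,lnd] add [kpoqh] -> 7 lines: ikpgx gwnc vudkg eynj kpoqh qps lrxpt
Hunk 3: at line 1 remove [gwnc,vudkg,eynj] add [pwos,gmiun,wlfs] -> 7 lines: ikpgx pwos gmiun wlfs kpoqh qps lrxpt
Hunk 4: at line 1 remove [gmiun,wlfs] add [gmgln,lwq] -> 7 lines: ikpgx pwos gmgln lwq kpoqh qps lrxpt
Hunk 5: at line 3 remove [lwq,kpoqh] add [xjz,bwdb,sohpe] -> 8 lines: ikpgx pwos gmgln xjz bwdb sohpe qps lrxpt

Answer: ikpgx
pwos
gmgln
xjz
bwdb
sohpe
qps
lrxpt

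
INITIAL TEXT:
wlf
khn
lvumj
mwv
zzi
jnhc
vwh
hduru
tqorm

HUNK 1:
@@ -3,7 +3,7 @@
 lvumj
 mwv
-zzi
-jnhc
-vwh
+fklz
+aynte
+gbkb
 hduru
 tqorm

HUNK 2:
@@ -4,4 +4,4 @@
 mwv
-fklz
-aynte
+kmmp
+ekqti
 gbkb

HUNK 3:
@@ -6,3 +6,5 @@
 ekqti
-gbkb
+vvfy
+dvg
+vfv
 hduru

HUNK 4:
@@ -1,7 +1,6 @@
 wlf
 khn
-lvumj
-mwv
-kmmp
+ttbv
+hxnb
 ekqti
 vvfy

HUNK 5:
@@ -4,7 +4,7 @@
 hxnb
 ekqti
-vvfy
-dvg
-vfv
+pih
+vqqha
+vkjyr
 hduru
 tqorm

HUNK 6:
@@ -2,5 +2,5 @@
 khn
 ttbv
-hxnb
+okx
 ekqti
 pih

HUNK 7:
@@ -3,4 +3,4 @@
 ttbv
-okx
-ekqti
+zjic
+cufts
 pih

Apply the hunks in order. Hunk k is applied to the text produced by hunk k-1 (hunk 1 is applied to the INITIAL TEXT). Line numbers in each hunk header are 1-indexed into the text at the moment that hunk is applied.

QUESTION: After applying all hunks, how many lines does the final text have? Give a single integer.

Hunk 1: at line 3 remove [zzi,jnhc,vwh] add [fklz,aynte,gbkb] -> 9 lines: wlf khn lvumj mwv fklz aynte gbkb hduru tqorm
Hunk 2: at line 4 remove [fklz,aynte] add [kmmp,ekqti] -> 9 lines: wlf khn lvumj mwv kmmp ekqti gbkb hduru tqorm
Hunk 3: at line 6 remove [gbkb] add [vvfy,dvg,vfv] -> 11 lines: wlf khn lvumj mwv kmmp ekqti vvfy dvg vfv hduru tqorm
Hunk 4: at line 1 remove [lvumj,mwv,kmmp] add [ttbv,hxnb] -> 10 lines: wlf khn ttbv hxnb ekqti vvfy dvg vfv hduru tqorm
Hunk 5: at line 4 remove [vvfy,dvg,vfv] add [pih,vqqha,vkjyr] -> 10 lines: wlf khn ttbv hxnb ekqti pih vqqha vkjyr hduru tqorm
Hunk 6: at line 2 remove [hxnb] add [okx] -> 10 lines: wlf khn ttbv okx ekqti pih vqqha vkjyr hduru tqorm
Hunk 7: at line 3 remove [okx,ekqti] add [zjic,cufts] -> 10 lines: wlf khn ttbv zjic cufts pih vqqha vkjyr hduru tqorm
Final line count: 10

Answer: 10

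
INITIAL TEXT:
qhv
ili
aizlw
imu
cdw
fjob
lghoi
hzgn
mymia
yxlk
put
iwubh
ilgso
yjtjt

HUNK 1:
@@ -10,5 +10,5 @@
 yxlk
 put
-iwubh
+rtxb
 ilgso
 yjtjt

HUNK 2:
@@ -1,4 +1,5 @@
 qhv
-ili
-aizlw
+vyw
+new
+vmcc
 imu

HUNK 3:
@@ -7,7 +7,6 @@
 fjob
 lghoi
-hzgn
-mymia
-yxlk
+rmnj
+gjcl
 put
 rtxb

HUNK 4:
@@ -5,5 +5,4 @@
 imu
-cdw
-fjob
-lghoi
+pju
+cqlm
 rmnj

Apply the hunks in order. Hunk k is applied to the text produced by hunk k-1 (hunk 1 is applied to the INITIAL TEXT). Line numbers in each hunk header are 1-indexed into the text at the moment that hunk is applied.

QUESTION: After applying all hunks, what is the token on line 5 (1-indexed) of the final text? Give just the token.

Hunk 1: at line 10 remove [iwubh] add [rtxb] -> 14 lines: qhv ili aizlw imu cdw fjob lghoi hzgn mymia yxlk put rtxb ilgso yjtjt
Hunk 2: at line 1 remove [ili,aizlw] add [vyw,new,vmcc] -> 15 lines: qhv vyw new vmcc imu cdw fjob lghoi hzgn mymia yxlk put rtxb ilgso yjtjt
Hunk 3: at line 7 remove [hzgn,mymia,yxlk] add [rmnj,gjcl] -> 14 lines: qhv vyw new vmcc imu cdw fjob lghoi rmnj gjcl put rtxb ilgso yjtjt
Hunk 4: at line 5 remove [cdw,fjob,lghoi] add [pju,cqlm] -> 13 lines: qhv vyw new vmcc imu pju cqlm rmnj gjcl put rtxb ilgso yjtjt
Final line 5: imu

Answer: imu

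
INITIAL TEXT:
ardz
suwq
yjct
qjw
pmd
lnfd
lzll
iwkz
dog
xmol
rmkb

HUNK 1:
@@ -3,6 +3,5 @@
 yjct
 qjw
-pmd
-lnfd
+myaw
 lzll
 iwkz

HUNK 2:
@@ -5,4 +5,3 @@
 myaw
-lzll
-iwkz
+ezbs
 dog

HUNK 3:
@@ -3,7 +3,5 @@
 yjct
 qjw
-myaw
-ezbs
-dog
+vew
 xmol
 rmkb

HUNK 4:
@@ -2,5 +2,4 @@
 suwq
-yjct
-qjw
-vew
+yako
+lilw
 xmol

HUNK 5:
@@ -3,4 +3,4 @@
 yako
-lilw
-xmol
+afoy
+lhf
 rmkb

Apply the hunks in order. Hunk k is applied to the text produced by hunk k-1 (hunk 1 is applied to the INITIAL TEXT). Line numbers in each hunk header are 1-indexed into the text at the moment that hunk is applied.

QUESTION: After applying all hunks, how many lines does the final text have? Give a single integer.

Answer: 6

Derivation:
Hunk 1: at line 3 remove [pmd,lnfd] add [myaw] -> 10 lines: ardz suwq yjct qjw myaw lzll iwkz dog xmol rmkb
Hunk 2: at line 5 remove [lzll,iwkz] add [ezbs] -> 9 lines: ardz suwq yjct qjw myaw ezbs dog xmol rmkb
Hunk 3: at line 3 remove [myaw,ezbs,dog] add [vew] -> 7 lines: ardz suwq yjct qjw vew xmol rmkb
Hunk 4: at line 2 remove [yjct,qjw,vew] add [yako,lilw] -> 6 lines: ardz suwq yako lilw xmol rmkb
Hunk 5: at line 3 remove [lilw,xmol] add [afoy,lhf] -> 6 lines: ardz suwq yako afoy lhf rmkb
Final line count: 6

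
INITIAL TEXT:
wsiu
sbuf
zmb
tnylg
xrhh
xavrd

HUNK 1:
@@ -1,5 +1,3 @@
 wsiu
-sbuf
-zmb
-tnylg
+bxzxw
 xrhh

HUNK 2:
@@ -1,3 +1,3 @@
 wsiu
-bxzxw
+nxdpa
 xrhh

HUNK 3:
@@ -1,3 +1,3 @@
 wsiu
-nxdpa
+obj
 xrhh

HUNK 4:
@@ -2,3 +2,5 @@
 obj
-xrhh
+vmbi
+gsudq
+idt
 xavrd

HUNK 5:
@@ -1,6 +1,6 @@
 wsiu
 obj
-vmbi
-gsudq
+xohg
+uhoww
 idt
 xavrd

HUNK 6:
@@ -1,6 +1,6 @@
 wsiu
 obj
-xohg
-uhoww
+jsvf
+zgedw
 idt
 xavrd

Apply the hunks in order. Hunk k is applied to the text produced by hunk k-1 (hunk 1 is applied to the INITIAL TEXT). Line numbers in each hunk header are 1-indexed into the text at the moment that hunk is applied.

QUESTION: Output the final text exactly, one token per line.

Hunk 1: at line 1 remove [sbuf,zmb,tnylg] add [bxzxw] -> 4 lines: wsiu bxzxw xrhh xavrd
Hunk 2: at line 1 remove [bxzxw] add [nxdpa] -> 4 lines: wsiu nxdpa xrhh xavrd
Hunk 3: at line 1 remove [nxdpa] add [obj] -> 4 lines: wsiu obj xrhh xavrd
Hunk 4: at line 2 remove [xrhh] add [vmbi,gsudq,idt] -> 6 lines: wsiu obj vmbi gsudq idt xavrd
Hunk 5: at line 1 remove [vmbi,gsudq] add [xohg,uhoww] -> 6 lines: wsiu obj xohg uhoww idt xavrd
Hunk 6: at line 1 remove [xohg,uhoww] add [jsvf,zgedw] -> 6 lines: wsiu obj jsvf zgedw idt xavrd

Answer: wsiu
obj
jsvf
zgedw
idt
xavrd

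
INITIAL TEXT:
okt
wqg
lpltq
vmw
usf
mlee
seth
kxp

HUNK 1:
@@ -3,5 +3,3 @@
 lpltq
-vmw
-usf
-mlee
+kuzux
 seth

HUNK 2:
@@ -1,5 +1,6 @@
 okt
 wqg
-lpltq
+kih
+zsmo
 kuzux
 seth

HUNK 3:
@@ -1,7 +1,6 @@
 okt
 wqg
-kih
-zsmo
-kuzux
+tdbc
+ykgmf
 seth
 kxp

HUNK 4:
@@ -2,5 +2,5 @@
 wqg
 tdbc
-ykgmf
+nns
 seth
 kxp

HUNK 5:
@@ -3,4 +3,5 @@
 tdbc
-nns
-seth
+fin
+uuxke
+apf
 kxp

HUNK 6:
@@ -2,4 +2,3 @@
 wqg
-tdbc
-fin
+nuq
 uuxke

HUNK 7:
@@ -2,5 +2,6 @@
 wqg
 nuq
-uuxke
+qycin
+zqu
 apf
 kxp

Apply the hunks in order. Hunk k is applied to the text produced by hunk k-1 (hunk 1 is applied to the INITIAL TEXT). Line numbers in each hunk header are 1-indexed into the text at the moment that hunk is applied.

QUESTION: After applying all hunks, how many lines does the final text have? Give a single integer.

Answer: 7

Derivation:
Hunk 1: at line 3 remove [vmw,usf,mlee] add [kuzux] -> 6 lines: okt wqg lpltq kuzux seth kxp
Hunk 2: at line 1 remove [lpltq] add [kih,zsmo] -> 7 lines: okt wqg kih zsmo kuzux seth kxp
Hunk 3: at line 1 remove [kih,zsmo,kuzux] add [tdbc,ykgmf] -> 6 lines: okt wqg tdbc ykgmf seth kxp
Hunk 4: at line 2 remove [ykgmf] add [nns] -> 6 lines: okt wqg tdbc nns seth kxp
Hunk 5: at line 3 remove [nns,seth] add [fin,uuxke,apf] -> 7 lines: okt wqg tdbc fin uuxke apf kxp
Hunk 6: at line 2 remove [tdbc,fin] add [nuq] -> 6 lines: okt wqg nuq uuxke apf kxp
Hunk 7: at line 2 remove [uuxke] add [qycin,zqu] -> 7 lines: okt wqg nuq qycin zqu apf kxp
Final line count: 7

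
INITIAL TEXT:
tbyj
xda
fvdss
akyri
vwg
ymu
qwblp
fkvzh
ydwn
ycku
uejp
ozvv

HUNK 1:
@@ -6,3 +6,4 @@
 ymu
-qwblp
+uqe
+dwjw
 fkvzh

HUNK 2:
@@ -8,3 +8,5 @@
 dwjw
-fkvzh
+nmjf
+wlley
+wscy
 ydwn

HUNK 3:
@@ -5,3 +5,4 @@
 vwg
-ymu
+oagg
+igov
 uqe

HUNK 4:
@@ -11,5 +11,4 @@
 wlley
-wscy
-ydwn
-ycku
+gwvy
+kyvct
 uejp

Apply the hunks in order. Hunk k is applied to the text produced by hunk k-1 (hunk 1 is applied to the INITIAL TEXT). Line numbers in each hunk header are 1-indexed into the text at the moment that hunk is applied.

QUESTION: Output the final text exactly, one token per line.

Hunk 1: at line 6 remove [qwblp] add [uqe,dwjw] -> 13 lines: tbyj xda fvdss akyri vwg ymu uqe dwjw fkvzh ydwn ycku uejp ozvv
Hunk 2: at line 8 remove [fkvzh] add [nmjf,wlley,wscy] -> 15 lines: tbyj xda fvdss akyri vwg ymu uqe dwjw nmjf wlley wscy ydwn ycku uejp ozvv
Hunk 3: at line 5 remove [ymu] add [oagg,igov] -> 16 lines: tbyj xda fvdss akyri vwg oagg igov uqe dwjw nmjf wlley wscy ydwn ycku uejp ozvv
Hunk 4: at line 11 remove [wscy,ydwn,ycku] add [gwvy,kyvct] -> 15 lines: tbyj xda fvdss akyri vwg oagg igov uqe dwjw nmjf wlley gwvy kyvct uejp ozvv

Answer: tbyj
xda
fvdss
akyri
vwg
oagg
igov
uqe
dwjw
nmjf
wlley
gwvy
kyvct
uejp
ozvv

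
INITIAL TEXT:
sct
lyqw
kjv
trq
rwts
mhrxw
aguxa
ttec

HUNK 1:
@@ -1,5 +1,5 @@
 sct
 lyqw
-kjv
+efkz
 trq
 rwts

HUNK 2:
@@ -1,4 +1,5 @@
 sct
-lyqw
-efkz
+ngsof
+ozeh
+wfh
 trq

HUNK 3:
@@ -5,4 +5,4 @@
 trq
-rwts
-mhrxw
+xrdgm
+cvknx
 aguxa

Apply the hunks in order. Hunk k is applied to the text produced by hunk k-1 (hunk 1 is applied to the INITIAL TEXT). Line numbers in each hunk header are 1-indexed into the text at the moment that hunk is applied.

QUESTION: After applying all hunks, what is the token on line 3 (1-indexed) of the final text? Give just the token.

Answer: ozeh

Derivation:
Hunk 1: at line 1 remove [kjv] add [efkz] -> 8 lines: sct lyqw efkz trq rwts mhrxw aguxa ttec
Hunk 2: at line 1 remove [lyqw,efkz] add [ngsof,ozeh,wfh] -> 9 lines: sct ngsof ozeh wfh trq rwts mhrxw aguxa ttec
Hunk 3: at line 5 remove [rwts,mhrxw] add [xrdgm,cvknx] -> 9 lines: sct ngsof ozeh wfh trq xrdgm cvknx aguxa ttec
Final line 3: ozeh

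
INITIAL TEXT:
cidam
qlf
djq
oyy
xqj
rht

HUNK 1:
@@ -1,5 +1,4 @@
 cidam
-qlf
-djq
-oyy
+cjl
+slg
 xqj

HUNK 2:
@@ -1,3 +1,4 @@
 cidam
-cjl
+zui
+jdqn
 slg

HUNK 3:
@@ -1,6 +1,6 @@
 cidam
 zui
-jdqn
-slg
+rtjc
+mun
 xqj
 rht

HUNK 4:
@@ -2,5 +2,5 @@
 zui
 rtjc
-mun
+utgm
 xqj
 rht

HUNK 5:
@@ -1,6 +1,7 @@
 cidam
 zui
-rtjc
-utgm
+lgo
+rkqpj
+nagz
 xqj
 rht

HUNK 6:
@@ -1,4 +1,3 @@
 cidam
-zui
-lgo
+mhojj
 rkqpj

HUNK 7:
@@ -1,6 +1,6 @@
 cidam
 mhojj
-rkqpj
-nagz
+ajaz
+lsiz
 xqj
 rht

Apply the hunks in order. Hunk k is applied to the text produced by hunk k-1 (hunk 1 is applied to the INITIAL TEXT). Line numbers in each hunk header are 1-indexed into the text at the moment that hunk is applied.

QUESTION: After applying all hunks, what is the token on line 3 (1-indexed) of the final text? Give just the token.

Hunk 1: at line 1 remove [qlf,djq,oyy] add [cjl,slg] -> 5 lines: cidam cjl slg xqj rht
Hunk 2: at line 1 remove [cjl] add [zui,jdqn] -> 6 lines: cidam zui jdqn slg xqj rht
Hunk 3: at line 1 remove [jdqn,slg] add [rtjc,mun] -> 6 lines: cidam zui rtjc mun xqj rht
Hunk 4: at line 2 remove [mun] add [utgm] -> 6 lines: cidam zui rtjc utgm xqj rht
Hunk 5: at line 1 remove [rtjc,utgm] add [lgo,rkqpj,nagz] -> 7 lines: cidam zui lgo rkqpj nagz xqj rht
Hunk 6: at line 1 remove [zui,lgo] add [mhojj] -> 6 lines: cidam mhojj rkqpj nagz xqj rht
Hunk 7: at line 1 remove [rkqpj,nagz] add [ajaz,lsiz] -> 6 lines: cidam mhojj ajaz lsiz xqj rht
Final line 3: ajaz

Answer: ajaz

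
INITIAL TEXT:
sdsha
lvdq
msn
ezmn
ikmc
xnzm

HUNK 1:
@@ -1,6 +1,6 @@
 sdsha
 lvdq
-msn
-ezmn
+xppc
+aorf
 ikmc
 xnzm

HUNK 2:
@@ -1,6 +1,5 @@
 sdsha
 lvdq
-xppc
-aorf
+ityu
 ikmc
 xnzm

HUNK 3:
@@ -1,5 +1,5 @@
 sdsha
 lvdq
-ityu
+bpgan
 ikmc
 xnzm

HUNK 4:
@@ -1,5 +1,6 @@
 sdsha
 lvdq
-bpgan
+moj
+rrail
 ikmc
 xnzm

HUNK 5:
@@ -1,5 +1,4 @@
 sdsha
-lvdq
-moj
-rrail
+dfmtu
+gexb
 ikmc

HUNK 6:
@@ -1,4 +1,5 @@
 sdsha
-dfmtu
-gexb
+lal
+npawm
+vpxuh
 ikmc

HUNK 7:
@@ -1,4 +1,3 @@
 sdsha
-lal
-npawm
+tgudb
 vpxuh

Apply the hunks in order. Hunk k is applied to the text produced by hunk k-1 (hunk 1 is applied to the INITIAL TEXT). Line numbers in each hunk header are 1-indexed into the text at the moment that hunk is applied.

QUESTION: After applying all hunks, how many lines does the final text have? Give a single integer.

Hunk 1: at line 1 remove [msn,ezmn] add [xppc,aorf] -> 6 lines: sdsha lvdq xppc aorf ikmc xnzm
Hunk 2: at line 1 remove [xppc,aorf] add [ityu] -> 5 lines: sdsha lvdq ityu ikmc xnzm
Hunk 3: at line 1 remove [ityu] add [bpgan] -> 5 lines: sdsha lvdq bpgan ikmc xnzm
Hunk 4: at line 1 remove [bpgan] add [moj,rrail] -> 6 lines: sdsha lvdq moj rrail ikmc xnzm
Hunk 5: at line 1 remove [lvdq,moj,rrail] add [dfmtu,gexb] -> 5 lines: sdsha dfmtu gexb ikmc xnzm
Hunk 6: at line 1 remove [dfmtu,gexb] add [lal,npawm,vpxuh] -> 6 lines: sdsha lal npawm vpxuh ikmc xnzm
Hunk 7: at line 1 remove [lal,npawm] add [tgudb] -> 5 lines: sdsha tgudb vpxuh ikmc xnzm
Final line count: 5

Answer: 5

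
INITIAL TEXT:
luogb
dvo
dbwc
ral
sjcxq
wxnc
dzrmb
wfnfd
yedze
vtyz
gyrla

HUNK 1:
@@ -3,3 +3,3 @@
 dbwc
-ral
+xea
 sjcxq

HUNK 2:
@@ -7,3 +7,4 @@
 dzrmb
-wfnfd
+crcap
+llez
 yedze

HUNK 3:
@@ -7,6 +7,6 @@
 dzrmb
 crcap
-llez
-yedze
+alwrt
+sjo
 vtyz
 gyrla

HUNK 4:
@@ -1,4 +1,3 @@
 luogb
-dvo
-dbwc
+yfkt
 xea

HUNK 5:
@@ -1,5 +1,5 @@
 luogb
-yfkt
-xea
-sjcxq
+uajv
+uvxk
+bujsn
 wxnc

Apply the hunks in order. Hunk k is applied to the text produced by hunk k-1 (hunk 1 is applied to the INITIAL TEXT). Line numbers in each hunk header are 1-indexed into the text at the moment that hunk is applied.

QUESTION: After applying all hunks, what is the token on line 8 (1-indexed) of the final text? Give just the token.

Hunk 1: at line 3 remove [ral] add [xea] -> 11 lines: luogb dvo dbwc xea sjcxq wxnc dzrmb wfnfd yedze vtyz gyrla
Hunk 2: at line 7 remove [wfnfd] add [crcap,llez] -> 12 lines: luogb dvo dbwc xea sjcxq wxnc dzrmb crcap llez yedze vtyz gyrla
Hunk 3: at line 7 remove [llez,yedze] add [alwrt,sjo] -> 12 lines: luogb dvo dbwc xea sjcxq wxnc dzrmb crcap alwrt sjo vtyz gyrla
Hunk 4: at line 1 remove [dvo,dbwc] add [yfkt] -> 11 lines: luogb yfkt xea sjcxq wxnc dzrmb crcap alwrt sjo vtyz gyrla
Hunk 5: at line 1 remove [yfkt,xea,sjcxq] add [uajv,uvxk,bujsn] -> 11 lines: luogb uajv uvxk bujsn wxnc dzrmb crcap alwrt sjo vtyz gyrla
Final line 8: alwrt

Answer: alwrt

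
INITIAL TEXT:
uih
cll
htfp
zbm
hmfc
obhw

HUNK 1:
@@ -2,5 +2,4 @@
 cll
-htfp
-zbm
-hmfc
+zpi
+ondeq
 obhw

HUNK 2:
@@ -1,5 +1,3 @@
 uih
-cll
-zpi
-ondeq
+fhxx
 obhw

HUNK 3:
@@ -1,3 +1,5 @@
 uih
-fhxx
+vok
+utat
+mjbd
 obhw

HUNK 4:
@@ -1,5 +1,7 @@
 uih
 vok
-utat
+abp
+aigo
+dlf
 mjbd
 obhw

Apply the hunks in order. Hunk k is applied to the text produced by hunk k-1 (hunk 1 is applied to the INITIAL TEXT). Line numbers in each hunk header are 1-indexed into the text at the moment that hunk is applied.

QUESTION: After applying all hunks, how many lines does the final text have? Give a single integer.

Answer: 7

Derivation:
Hunk 1: at line 2 remove [htfp,zbm,hmfc] add [zpi,ondeq] -> 5 lines: uih cll zpi ondeq obhw
Hunk 2: at line 1 remove [cll,zpi,ondeq] add [fhxx] -> 3 lines: uih fhxx obhw
Hunk 3: at line 1 remove [fhxx] add [vok,utat,mjbd] -> 5 lines: uih vok utat mjbd obhw
Hunk 4: at line 1 remove [utat] add [abp,aigo,dlf] -> 7 lines: uih vok abp aigo dlf mjbd obhw
Final line count: 7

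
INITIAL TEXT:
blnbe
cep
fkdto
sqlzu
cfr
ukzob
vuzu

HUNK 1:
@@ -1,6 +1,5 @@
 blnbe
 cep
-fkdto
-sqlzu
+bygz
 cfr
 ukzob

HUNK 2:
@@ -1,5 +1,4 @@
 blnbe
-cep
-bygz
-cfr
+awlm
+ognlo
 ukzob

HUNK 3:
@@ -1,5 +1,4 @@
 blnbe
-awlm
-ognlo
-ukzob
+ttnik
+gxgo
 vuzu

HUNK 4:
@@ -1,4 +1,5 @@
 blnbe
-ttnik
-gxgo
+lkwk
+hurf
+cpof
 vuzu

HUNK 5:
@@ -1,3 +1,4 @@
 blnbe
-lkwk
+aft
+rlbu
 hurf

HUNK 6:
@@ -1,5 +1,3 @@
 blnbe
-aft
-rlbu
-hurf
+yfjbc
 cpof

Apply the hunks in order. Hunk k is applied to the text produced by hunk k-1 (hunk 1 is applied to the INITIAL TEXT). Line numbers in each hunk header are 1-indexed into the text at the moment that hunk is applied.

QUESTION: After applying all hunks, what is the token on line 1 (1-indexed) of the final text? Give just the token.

Hunk 1: at line 1 remove [fkdto,sqlzu] add [bygz] -> 6 lines: blnbe cep bygz cfr ukzob vuzu
Hunk 2: at line 1 remove [cep,bygz,cfr] add [awlm,ognlo] -> 5 lines: blnbe awlm ognlo ukzob vuzu
Hunk 3: at line 1 remove [awlm,ognlo,ukzob] add [ttnik,gxgo] -> 4 lines: blnbe ttnik gxgo vuzu
Hunk 4: at line 1 remove [ttnik,gxgo] add [lkwk,hurf,cpof] -> 5 lines: blnbe lkwk hurf cpof vuzu
Hunk 5: at line 1 remove [lkwk] add [aft,rlbu] -> 6 lines: blnbe aft rlbu hurf cpof vuzu
Hunk 6: at line 1 remove [aft,rlbu,hurf] add [yfjbc] -> 4 lines: blnbe yfjbc cpof vuzu
Final line 1: blnbe

Answer: blnbe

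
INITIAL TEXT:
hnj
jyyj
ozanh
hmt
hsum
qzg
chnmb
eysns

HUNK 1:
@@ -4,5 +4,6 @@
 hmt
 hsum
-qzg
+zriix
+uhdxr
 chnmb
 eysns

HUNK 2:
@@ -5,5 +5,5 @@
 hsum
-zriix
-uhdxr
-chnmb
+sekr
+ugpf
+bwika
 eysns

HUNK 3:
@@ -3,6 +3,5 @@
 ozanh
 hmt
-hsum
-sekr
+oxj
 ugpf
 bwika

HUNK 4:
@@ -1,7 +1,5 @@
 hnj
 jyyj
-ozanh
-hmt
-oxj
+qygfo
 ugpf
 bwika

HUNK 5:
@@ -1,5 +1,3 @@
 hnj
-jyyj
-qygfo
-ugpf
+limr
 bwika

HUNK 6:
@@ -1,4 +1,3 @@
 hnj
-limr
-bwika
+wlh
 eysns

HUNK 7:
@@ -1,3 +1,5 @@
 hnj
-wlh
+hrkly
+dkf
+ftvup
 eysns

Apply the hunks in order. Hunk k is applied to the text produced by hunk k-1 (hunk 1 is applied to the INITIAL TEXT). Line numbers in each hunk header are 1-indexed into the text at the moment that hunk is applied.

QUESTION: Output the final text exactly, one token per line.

Hunk 1: at line 4 remove [qzg] add [zriix,uhdxr] -> 9 lines: hnj jyyj ozanh hmt hsum zriix uhdxr chnmb eysns
Hunk 2: at line 5 remove [zriix,uhdxr,chnmb] add [sekr,ugpf,bwika] -> 9 lines: hnj jyyj ozanh hmt hsum sekr ugpf bwika eysns
Hunk 3: at line 3 remove [hsum,sekr] add [oxj] -> 8 lines: hnj jyyj ozanh hmt oxj ugpf bwika eysns
Hunk 4: at line 1 remove [ozanh,hmt,oxj] add [qygfo] -> 6 lines: hnj jyyj qygfo ugpf bwika eysns
Hunk 5: at line 1 remove [jyyj,qygfo,ugpf] add [limr] -> 4 lines: hnj limr bwika eysns
Hunk 6: at line 1 remove [limr,bwika] add [wlh] -> 3 lines: hnj wlh eysns
Hunk 7: at line 1 remove [wlh] add [hrkly,dkf,ftvup] -> 5 lines: hnj hrkly dkf ftvup eysns

Answer: hnj
hrkly
dkf
ftvup
eysns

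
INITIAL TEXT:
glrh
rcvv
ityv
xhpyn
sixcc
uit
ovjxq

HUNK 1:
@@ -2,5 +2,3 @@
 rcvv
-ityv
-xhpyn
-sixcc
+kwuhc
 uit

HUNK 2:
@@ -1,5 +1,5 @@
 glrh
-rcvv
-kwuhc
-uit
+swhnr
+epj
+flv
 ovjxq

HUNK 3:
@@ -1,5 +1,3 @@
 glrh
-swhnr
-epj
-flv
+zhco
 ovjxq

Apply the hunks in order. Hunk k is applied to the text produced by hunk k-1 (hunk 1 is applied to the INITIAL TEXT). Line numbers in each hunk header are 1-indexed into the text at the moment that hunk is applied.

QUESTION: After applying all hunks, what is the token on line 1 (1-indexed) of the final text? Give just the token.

Answer: glrh

Derivation:
Hunk 1: at line 2 remove [ityv,xhpyn,sixcc] add [kwuhc] -> 5 lines: glrh rcvv kwuhc uit ovjxq
Hunk 2: at line 1 remove [rcvv,kwuhc,uit] add [swhnr,epj,flv] -> 5 lines: glrh swhnr epj flv ovjxq
Hunk 3: at line 1 remove [swhnr,epj,flv] add [zhco] -> 3 lines: glrh zhco ovjxq
Final line 1: glrh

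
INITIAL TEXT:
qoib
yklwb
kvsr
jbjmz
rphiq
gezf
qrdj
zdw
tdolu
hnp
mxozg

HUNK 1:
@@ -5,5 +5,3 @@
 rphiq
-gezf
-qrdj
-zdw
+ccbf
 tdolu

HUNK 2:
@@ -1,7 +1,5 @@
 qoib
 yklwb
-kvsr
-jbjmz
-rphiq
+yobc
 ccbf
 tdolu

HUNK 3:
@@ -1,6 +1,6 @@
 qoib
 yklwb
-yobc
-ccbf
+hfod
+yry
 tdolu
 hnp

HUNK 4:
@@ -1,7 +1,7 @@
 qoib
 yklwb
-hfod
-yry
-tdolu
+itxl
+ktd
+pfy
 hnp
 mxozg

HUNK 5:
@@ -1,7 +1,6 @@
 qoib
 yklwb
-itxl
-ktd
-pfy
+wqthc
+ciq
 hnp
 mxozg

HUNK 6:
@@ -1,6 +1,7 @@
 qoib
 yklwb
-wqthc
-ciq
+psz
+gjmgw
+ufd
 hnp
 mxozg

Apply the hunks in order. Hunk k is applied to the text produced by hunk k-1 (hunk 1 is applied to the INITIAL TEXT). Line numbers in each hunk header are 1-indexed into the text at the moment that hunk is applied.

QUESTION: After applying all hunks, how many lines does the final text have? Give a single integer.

Answer: 7

Derivation:
Hunk 1: at line 5 remove [gezf,qrdj,zdw] add [ccbf] -> 9 lines: qoib yklwb kvsr jbjmz rphiq ccbf tdolu hnp mxozg
Hunk 2: at line 1 remove [kvsr,jbjmz,rphiq] add [yobc] -> 7 lines: qoib yklwb yobc ccbf tdolu hnp mxozg
Hunk 3: at line 1 remove [yobc,ccbf] add [hfod,yry] -> 7 lines: qoib yklwb hfod yry tdolu hnp mxozg
Hunk 4: at line 1 remove [hfod,yry,tdolu] add [itxl,ktd,pfy] -> 7 lines: qoib yklwb itxl ktd pfy hnp mxozg
Hunk 5: at line 1 remove [itxl,ktd,pfy] add [wqthc,ciq] -> 6 lines: qoib yklwb wqthc ciq hnp mxozg
Hunk 6: at line 1 remove [wqthc,ciq] add [psz,gjmgw,ufd] -> 7 lines: qoib yklwb psz gjmgw ufd hnp mxozg
Final line count: 7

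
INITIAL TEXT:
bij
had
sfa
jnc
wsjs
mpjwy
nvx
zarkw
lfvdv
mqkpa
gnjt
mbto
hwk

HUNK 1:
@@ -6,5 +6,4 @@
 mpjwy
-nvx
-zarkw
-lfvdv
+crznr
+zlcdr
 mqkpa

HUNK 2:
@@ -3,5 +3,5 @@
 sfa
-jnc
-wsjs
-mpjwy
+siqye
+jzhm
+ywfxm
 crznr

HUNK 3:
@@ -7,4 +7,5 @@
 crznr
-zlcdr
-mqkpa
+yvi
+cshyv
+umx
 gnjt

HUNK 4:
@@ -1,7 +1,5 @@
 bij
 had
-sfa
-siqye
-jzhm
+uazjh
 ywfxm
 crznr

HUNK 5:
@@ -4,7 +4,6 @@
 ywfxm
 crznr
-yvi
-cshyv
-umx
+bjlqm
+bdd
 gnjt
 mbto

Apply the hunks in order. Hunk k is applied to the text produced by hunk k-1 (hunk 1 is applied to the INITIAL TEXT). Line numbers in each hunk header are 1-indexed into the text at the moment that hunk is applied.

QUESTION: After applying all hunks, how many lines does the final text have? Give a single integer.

Answer: 10

Derivation:
Hunk 1: at line 6 remove [nvx,zarkw,lfvdv] add [crznr,zlcdr] -> 12 lines: bij had sfa jnc wsjs mpjwy crznr zlcdr mqkpa gnjt mbto hwk
Hunk 2: at line 3 remove [jnc,wsjs,mpjwy] add [siqye,jzhm,ywfxm] -> 12 lines: bij had sfa siqye jzhm ywfxm crznr zlcdr mqkpa gnjt mbto hwk
Hunk 3: at line 7 remove [zlcdr,mqkpa] add [yvi,cshyv,umx] -> 13 lines: bij had sfa siqye jzhm ywfxm crznr yvi cshyv umx gnjt mbto hwk
Hunk 4: at line 1 remove [sfa,siqye,jzhm] add [uazjh] -> 11 lines: bij had uazjh ywfxm crznr yvi cshyv umx gnjt mbto hwk
Hunk 5: at line 4 remove [yvi,cshyv,umx] add [bjlqm,bdd] -> 10 lines: bij had uazjh ywfxm crznr bjlqm bdd gnjt mbto hwk
Final line count: 10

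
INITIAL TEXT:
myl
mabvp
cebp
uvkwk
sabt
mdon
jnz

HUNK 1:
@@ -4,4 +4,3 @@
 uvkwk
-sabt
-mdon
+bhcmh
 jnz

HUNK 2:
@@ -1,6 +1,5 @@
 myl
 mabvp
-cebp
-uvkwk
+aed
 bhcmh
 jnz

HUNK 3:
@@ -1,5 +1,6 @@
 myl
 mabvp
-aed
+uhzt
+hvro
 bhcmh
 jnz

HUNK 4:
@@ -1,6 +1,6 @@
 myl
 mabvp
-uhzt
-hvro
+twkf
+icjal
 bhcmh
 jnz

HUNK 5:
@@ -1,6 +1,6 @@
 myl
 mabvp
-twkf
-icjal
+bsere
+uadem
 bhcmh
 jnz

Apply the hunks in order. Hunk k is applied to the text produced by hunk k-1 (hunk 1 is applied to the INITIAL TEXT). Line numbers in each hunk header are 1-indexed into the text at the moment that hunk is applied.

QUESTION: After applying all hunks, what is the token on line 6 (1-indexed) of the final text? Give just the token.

Answer: jnz

Derivation:
Hunk 1: at line 4 remove [sabt,mdon] add [bhcmh] -> 6 lines: myl mabvp cebp uvkwk bhcmh jnz
Hunk 2: at line 1 remove [cebp,uvkwk] add [aed] -> 5 lines: myl mabvp aed bhcmh jnz
Hunk 3: at line 1 remove [aed] add [uhzt,hvro] -> 6 lines: myl mabvp uhzt hvro bhcmh jnz
Hunk 4: at line 1 remove [uhzt,hvro] add [twkf,icjal] -> 6 lines: myl mabvp twkf icjal bhcmh jnz
Hunk 5: at line 1 remove [twkf,icjal] add [bsere,uadem] -> 6 lines: myl mabvp bsere uadem bhcmh jnz
Final line 6: jnz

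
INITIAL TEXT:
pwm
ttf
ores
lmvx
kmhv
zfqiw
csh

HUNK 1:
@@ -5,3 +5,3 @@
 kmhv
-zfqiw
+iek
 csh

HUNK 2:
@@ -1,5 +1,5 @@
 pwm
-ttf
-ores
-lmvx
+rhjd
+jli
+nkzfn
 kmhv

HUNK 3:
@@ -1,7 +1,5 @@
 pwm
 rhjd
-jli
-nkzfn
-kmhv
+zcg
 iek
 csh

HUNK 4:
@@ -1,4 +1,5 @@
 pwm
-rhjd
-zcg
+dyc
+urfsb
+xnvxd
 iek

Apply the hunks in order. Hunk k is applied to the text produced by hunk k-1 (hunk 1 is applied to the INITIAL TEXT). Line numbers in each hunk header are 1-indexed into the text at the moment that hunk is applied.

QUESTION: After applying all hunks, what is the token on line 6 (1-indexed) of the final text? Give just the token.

Answer: csh

Derivation:
Hunk 1: at line 5 remove [zfqiw] add [iek] -> 7 lines: pwm ttf ores lmvx kmhv iek csh
Hunk 2: at line 1 remove [ttf,ores,lmvx] add [rhjd,jli,nkzfn] -> 7 lines: pwm rhjd jli nkzfn kmhv iek csh
Hunk 3: at line 1 remove [jli,nkzfn,kmhv] add [zcg] -> 5 lines: pwm rhjd zcg iek csh
Hunk 4: at line 1 remove [rhjd,zcg] add [dyc,urfsb,xnvxd] -> 6 lines: pwm dyc urfsb xnvxd iek csh
Final line 6: csh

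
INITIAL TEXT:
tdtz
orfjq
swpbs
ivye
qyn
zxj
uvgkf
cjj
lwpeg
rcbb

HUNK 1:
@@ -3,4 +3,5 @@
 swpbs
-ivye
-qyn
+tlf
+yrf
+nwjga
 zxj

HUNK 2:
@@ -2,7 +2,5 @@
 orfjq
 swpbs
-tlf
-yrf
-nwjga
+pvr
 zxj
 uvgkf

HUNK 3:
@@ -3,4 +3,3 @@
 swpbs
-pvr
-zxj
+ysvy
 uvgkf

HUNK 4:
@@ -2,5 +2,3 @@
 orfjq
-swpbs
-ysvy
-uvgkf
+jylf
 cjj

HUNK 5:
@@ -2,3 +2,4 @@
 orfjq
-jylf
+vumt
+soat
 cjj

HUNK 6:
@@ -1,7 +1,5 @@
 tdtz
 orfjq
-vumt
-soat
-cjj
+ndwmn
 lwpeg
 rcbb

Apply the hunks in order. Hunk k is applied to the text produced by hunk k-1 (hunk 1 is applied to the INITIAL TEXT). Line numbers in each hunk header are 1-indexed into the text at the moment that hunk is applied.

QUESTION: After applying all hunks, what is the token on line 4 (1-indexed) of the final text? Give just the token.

Answer: lwpeg

Derivation:
Hunk 1: at line 3 remove [ivye,qyn] add [tlf,yrf,nwjga] -> 11 lines: tdtz orfjq swpbs tlf yrf nwjga zxj uvgkf cjj lwpeg rcbb
Hunk 2: at line 2 remove [tlf,yrf,nwjga] add [pvr] -> 9 lines: tdtz orfjq swpbs pvr zxj uvgkf cjj lwpeg rcbb
Hunk 3: at line 3 remove [pvr,zxj] add [ysvy] -> 8 lines: tdtz orfjq swpbs ysvy uvgkf cjj lwpeg rcbb
Hunk 4: at line 2 remove [swpbs,ysvy,uvgkf] add [jylf] -> 6 lines: tdtz orfjq jylf cjj lwpeg rcbb
Hunk 5: at line 2 remove [jylf] add [vumt,soat] -> 7 lines: tdtz orfjq vumt soat cjj lwpeg rcbb
Hunk 6: at line 1 remove [vumt,soat,cjj] add [ndwmn] -> 5 lines: tdtz orfjq ndwmn lwpeg rcbb
Final line 4: lwpeg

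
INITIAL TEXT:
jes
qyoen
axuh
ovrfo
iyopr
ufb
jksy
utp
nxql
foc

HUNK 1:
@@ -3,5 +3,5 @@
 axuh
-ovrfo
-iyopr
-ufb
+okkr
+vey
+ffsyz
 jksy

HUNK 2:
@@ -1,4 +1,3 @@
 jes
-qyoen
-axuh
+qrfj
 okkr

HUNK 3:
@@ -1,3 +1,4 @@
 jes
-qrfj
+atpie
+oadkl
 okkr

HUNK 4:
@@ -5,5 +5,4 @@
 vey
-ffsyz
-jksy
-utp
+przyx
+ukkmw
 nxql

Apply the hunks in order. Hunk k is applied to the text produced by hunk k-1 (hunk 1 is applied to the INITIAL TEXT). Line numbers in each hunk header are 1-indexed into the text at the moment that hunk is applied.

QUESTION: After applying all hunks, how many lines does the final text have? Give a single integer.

Hunk 1: at line 3 remove [ovrfo,iyopr,ufb] add [okkr,vey,ffsyz] -> 10 lines: jes qyoen axuh okkr vey ffsyz jksy utp nxql foc
Hunk 2: at line 1 remove [qyoen,axuh] add [qrfj] -> 9 lines: jes qrfj okkr vey ffsyz jksy utp nxql foc
Hunk 3: at line 1 remove [qrfj] add [atpie,oadkl] -> 10 lines: jes atpie oadkl okkr vey ffsyz jksy utp nxql foc
Hunk 4: at line 5 remove [ffsyz,jksy,utp] add [przyx,ukkmw] -> 9 lines: jes atpie oadkl okkr vey przyx ukkmw nxql foc
Final line count: 9

Answer: 9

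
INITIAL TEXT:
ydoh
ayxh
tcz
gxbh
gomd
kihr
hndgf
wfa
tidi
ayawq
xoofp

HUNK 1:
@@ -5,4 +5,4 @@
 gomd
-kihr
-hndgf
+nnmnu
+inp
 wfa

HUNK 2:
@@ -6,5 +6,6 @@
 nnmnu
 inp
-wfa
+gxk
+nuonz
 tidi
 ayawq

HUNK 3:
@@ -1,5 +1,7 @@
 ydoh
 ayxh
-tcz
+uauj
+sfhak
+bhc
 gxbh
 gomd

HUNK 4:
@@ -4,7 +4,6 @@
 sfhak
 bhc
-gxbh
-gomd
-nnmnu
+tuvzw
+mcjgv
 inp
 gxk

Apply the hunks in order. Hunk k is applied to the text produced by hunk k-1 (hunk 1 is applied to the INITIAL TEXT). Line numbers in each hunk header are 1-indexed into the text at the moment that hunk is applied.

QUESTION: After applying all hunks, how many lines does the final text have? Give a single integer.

Hunk 1: at line 5 remove [kihr,hndgf] add [nnmnu,inp] -> 11 lines: ydoh ayxh tcz gxbh gomd nnmnu inp wfa tidi ayawq xoofp
Hunk 2: at line 6 remove [wfa] add [gxk,nuonz] -> 12 lines: ydoh ayxh tcz gxbh gomd nnmnu inp gxk nuonz tidi ayawq xoofp
Hunk 3: at line 1 remove [tcz] add [uauj,sfhak,bhc] -> 14 lines: ydoh ayxh uauj sfhak bhc gxbh gomd nnmnu inp gxk nuonz tidi ayawq xoofp
Hunk 4: at line 4 remove [gxbh,gomd,nnmnu] add [tuvzw,mcjgv] -> 13 lines: ydoh ayxh uauj sfhak bhc tuvzw mcjgv inp gxk nuonz tidi ayawq xoofp
Final line count: 13

Answer: 13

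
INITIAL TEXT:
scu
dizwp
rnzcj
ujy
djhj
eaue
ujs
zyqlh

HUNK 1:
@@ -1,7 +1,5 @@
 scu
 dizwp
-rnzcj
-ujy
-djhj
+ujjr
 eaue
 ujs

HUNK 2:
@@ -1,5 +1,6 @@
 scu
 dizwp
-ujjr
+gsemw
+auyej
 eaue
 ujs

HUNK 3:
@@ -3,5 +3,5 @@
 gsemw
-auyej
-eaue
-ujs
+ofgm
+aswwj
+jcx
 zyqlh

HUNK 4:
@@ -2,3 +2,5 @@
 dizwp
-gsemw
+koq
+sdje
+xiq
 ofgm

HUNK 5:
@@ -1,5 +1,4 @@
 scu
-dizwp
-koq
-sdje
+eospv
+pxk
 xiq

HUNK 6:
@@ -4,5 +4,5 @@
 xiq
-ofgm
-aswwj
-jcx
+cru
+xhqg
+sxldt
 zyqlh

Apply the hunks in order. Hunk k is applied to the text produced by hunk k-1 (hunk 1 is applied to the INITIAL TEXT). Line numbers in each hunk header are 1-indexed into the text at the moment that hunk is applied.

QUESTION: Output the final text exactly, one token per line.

Answer: scu
eospv
pxk
xiq
cru
xhqg
sxldt
zyqlh

Derivation:
Hunk 1: at line 1 remove [rnzcj,ujy,djhj] add [ujjr] -> 6 lines: scu dizwp ujjr eaue ujs zyqlh
Hunk 2: at line 1 remove [ujjr] add [gsemw,auyej] -> 7 lines: scu dizwp gsemw auyej eaue ujs zyqlh
Hunk 3: at line 3 remove [auyej,eaue,ujs] add [ofgm,aswwj,jcx] -> 7 lines: scu dizwp gsemw ofgm aswwj jcx zyqlh
Hunk 4: at line 2 remove [gsemw] add [koq,sdje,xiq] -> 9 lines: scu dizwp koq sdje xiq ofgm aswwj jcx zyqlh
Hunk 5: at line 1 remove [dizwp,koq,sdje] add [eospv,pxk] -> 8 lines: scu eospv pxk xiq ofgm aswwj jcx zyqlh
Hunk 6: at line 4 remove [ofgm,aswwj,jcx] add [cru,xhqg,sxldt] -> 8 lines: scu eospv pxk xiq cru xhqg sxldt zyqlh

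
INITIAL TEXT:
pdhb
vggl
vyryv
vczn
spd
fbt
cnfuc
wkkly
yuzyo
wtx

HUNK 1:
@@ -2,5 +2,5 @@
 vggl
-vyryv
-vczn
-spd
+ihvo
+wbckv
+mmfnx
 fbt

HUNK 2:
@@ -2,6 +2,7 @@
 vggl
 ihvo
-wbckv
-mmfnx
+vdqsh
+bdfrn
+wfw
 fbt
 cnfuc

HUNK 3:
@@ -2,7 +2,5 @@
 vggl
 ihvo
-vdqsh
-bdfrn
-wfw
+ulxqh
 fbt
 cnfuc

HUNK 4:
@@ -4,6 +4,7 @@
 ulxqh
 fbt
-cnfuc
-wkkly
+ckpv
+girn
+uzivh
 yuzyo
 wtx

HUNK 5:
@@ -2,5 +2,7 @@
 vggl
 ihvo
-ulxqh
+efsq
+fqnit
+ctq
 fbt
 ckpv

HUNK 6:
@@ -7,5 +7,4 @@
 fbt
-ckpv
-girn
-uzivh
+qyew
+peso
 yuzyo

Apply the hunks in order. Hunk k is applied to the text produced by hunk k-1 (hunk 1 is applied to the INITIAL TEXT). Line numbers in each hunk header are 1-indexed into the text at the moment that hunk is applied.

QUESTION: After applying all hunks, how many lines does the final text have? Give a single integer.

Answer: 11

Derivation:
Hunk 1: at line 2 remove [vyryv,vczn,spd] add [ihvo,wbckv,mmfnx] -> 10 lines: pdhb vggl ihvo wbckv mmfnx fbt cnfuc wkkly yuzyo wtx
Hunk 2: at line 2 remove [wbckv,mmfnx] add [vdqsh,bdfrn,wfw] -> 11 lines: pdhb vggl ihvo vdqsh bdfrn wfw fbt cnfuc wkkly yuzyo wtx
Hunk 3: at line 2 remove [vdqsh,bdfrn,wfw] add [ulxqh] -> 9 lines: pdhb vggl ihvo ulxqh fbt cnfuc wkkly yuzyo wtx
Hunk 4: at line 4 remove [cnfuc,wkkly] add [ckpv,girn,uzivh] -> 10 lines: pdhb vggl ihvo ulxqh fbt ckpv girn uzivh yuzyo wtx
Hunk 5: at line 2 remove [ulxqh] add [efsq,fqnit,ctq] -> 12 lines: pdhb vggl ihvo efsq fqnit ctq fbt ckpv girn uzivh yuzyo wtx
Hunk 6: at line 7 remove [ckpv,girn,uzivh] add [qyew,peso] -> 11 lines: pdhb vggl ihvo efsq fqnit ctq fbt qyew peso yuzyo wtx
Final line count: 11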